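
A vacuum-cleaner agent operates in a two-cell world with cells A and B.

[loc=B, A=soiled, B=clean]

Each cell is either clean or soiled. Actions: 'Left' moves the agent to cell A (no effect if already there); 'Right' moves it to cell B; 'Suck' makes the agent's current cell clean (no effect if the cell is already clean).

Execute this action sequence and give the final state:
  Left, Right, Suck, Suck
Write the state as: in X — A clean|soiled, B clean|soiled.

in B — A soiled, B clean

t=1 Left ⇒ in A — A soiled, B clean
t=2 Right ⇒ in B — A soiled, B clean
t=3 Suck ⇒ in B — A soiled, B clean
t=4 Suck ⇒ in B — A soiled, B clean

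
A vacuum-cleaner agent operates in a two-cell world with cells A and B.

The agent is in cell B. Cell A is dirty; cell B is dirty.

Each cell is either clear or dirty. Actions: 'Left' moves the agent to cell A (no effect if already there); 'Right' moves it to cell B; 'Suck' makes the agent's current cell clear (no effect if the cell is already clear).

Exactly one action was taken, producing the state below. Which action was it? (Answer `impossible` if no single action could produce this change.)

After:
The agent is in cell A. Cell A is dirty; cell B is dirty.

try  Left: <A|dirty|dirty>  ← match
try Right: <B|dirty|dirty>
try  Suck: <B|dirty|clear>

Left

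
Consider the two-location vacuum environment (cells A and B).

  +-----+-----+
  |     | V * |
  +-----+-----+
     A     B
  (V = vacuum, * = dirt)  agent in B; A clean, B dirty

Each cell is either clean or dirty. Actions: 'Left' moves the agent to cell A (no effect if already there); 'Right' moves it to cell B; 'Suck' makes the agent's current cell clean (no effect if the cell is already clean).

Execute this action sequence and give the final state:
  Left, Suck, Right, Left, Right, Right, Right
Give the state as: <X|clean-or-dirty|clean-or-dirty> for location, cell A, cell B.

<B|clean|dirty>

step 1/7 (Left): <A|clean|dirty>
step 2/7 (Suck): <A|clean|dirty>
step 3/7 (Right): <B|clean|dirty>
step 4/7 (Left): <A|clean|dirty>
step 5/7 (Right): <B|clean|dirty>
step 6/7 (Right): <B|clean|dirty>
step 7/7 (Right): <B|clean|dirty>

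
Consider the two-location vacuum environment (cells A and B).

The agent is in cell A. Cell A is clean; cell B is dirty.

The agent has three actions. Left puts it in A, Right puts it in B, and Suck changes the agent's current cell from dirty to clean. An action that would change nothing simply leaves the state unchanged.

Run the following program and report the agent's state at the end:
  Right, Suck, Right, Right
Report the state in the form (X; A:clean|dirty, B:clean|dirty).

Right (#1): (B; A:clean, B:dirty)
Suck (#2): (B; A:clean, B:clean)
Right (#3): (B; A:clean, B:clean)
Right (#4): (B; A:clean, B:clean)

(B; A:clean, B:clean)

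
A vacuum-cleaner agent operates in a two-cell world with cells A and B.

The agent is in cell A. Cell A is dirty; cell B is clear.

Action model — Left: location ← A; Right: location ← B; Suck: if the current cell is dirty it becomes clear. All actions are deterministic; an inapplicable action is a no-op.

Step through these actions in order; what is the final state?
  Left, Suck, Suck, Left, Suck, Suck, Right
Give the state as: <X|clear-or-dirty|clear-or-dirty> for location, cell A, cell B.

<B|clear|clear>

t=1 Left ⇒ <A|dirty|clear>
t=2 Suck ⇒ <A|clear|clear>
t=3 Suck ⇒ <A|clear|clear>
t=4 Left ⇒ <A|clear|clear>
t=5 Suck ⇒ <A|clear|clear>
t=6 Suck ⇒ <A|clear|clear>
t=7 Right ⇒ <B|clear|clear>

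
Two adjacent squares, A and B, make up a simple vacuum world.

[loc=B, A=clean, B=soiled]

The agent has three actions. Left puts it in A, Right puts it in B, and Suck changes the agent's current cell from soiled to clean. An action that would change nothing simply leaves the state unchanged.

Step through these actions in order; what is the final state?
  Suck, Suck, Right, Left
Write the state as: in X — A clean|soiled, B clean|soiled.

Suck (#1): in B — A clean, B clean
Suck (#2): in B — A clean, B clean
Right (#3): in B — A clean, B clean
Left (#4): in A — A clean, B clean

in A — A clean, B clean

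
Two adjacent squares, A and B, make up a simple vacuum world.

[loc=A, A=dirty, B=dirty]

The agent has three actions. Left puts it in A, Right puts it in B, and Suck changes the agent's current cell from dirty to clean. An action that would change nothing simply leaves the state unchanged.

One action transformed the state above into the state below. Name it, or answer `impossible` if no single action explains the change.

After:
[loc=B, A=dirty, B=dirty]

Right

try  Left: loc=A A=dirty B=dirty
try Right: loc=B A=dirty B=dirty  ← match
try  Suck: loc=A A=clean B=dirty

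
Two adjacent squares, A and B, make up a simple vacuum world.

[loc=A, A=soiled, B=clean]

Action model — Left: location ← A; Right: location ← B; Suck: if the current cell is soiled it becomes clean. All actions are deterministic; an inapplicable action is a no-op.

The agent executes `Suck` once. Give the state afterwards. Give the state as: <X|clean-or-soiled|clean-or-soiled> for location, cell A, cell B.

<A|clean|clean>

start: <A|soiled|clean>
Suck (#1): <A|clean|clean>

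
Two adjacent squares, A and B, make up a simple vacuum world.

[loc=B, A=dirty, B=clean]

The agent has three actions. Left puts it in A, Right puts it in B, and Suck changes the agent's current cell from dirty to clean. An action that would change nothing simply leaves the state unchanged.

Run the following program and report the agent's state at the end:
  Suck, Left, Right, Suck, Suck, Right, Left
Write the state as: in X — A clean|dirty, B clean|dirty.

in A — A dirty, B clean

[1] after Suck: in B — A dirty, B clean
[2] after Left: in A — A dirty, B clean
[3] after Right: in B — A dirty, B clean
[4] after Suck: in B — A dirty, B clean
[5] after Suck: in B — A dirty, B clean
[6] after Right: in B — A dirty, B clean
[7] after Left: in A — A dirty, B clean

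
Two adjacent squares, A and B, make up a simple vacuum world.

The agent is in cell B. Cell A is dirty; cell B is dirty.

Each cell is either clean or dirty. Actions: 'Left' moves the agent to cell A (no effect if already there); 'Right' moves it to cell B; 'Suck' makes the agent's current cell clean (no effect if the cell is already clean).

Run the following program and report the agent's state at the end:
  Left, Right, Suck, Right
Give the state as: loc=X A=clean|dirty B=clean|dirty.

Left (#1): loc=A A=dirty B=dirty
Right (#2): loc=B A=dirty B=dirty
Suck (#3): loc=B A=dirty B=clean
Right (#4): loc=B A=dirty B=clean

loc=B A=dirty B=clean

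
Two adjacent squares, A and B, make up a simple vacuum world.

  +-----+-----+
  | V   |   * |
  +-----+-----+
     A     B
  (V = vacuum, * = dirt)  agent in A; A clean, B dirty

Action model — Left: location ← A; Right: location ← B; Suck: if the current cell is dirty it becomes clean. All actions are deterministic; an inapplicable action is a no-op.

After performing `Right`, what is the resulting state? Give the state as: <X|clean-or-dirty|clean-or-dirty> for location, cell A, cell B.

<B|clean|dirty>

start: <A|clean|dirty>
step 1/1 (Right): <B|clean|dirty>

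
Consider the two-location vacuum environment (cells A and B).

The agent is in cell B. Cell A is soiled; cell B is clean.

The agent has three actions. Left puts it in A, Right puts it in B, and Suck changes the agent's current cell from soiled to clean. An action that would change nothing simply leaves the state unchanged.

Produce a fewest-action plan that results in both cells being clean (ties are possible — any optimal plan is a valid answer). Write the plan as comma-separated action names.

step 1/2 (Left): <A|soiled|clean>
step 2/2 (Suck): <A|clean|clean>
min 2: go A then Suck

Left, Suck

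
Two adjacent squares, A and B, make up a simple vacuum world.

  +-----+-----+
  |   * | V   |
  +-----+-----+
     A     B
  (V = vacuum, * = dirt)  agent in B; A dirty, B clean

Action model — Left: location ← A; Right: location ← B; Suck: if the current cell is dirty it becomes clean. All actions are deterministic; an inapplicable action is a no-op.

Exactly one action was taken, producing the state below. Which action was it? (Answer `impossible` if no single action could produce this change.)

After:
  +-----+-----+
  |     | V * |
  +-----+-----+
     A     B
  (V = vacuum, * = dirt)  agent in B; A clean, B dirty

impossible

try  Left: in A — A dirty, B clean
try Right: in B — A dirty, B clean
try  Suck: in B — A dirty, B clean
no single action produces the after-state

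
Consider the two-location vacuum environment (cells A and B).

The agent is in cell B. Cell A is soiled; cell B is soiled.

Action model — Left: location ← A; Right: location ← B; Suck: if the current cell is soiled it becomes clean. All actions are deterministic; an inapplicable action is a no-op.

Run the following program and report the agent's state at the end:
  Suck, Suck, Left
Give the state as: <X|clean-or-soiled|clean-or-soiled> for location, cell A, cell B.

1. Suck → <B|soiled|clean>
2. Suck → <B|soiled|clean>
3. Left → <A|soiled|clean>

<A|soiled|clean>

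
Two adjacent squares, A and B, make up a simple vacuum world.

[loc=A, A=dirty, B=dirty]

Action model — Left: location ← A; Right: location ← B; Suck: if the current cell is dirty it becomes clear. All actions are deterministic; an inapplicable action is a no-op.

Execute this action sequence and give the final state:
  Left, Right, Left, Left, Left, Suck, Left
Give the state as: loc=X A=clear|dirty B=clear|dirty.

loc=A A=clear B=dirty

Left (#1): loc=A A=dirty B=dirty
Right (#2): loc=B A=dirty B=dirty
Left (#3): loc=A A=dirty B=dirty
Left (#4): loc=A A=dirty B=dirty
Left (#5): loc=A A=dirty B=dirty
Suck (#6): loc=A A=clear B=dirty
Left (#7): loc=A A=clear B=dirty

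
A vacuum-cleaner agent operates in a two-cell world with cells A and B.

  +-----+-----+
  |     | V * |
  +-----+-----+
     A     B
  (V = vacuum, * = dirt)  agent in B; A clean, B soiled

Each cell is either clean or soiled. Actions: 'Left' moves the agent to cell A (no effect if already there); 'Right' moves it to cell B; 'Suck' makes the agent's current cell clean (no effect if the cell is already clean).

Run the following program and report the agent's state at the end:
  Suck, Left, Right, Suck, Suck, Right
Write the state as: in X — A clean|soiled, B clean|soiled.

step 1/6 (Suck): in B — A clean, B clean
step 2/6 (Left): in A — A clean, B clean
step 3/6 (Right): in B — A clean, B clean
step 4/6 (Suck): in B — A clean, B clean
step 5/6 (Suck): in B — A clean, B clean
step 6/6 (Right): in B — A clean, B clean

in B — A clean, B clean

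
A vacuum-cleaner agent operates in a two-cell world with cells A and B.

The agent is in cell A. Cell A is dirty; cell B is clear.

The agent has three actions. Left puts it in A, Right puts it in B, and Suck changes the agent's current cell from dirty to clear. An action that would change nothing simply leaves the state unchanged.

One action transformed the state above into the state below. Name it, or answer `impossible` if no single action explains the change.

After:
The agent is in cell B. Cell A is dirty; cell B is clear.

Right

try  Left: in A — A dirty, B clear
try Right: in B — A dirty, B clear  ← match
try  Suck: in A — A clear, B clear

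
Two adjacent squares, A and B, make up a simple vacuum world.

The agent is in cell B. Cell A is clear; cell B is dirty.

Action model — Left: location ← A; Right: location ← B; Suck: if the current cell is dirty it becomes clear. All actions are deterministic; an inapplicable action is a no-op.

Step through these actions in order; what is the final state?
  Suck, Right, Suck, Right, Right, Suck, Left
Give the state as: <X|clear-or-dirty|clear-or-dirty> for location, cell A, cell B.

<A|clear|clear>

step 1/7 (Suck): <B|clear|clear>
step 2/7 (Right): <B|clear|clear>
step 3/7 (Suck): <B|clear|clear>
step 4/7 (Right): <B|clear|clear>
step 5/7 (Right): <B|clear|clear>
step 6/7 (Suck): <B|clear|clear>
step 7/7 (Left): <A|clear|clear>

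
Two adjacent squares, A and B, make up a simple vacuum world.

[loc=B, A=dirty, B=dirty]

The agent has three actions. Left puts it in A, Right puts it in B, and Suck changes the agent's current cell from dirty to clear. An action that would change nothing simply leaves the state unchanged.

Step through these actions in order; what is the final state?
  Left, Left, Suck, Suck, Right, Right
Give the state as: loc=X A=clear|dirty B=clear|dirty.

loc=B A=clear B=dirty

Left (#1): loc=A A=dirty B=dirty
Left (#2): loc=A A=dirty B=dirty
Suck (#3): loc=A A=clear B=dirty
Suck (#4): loc=A A=clear B=dirty
Right (#5): loc=B A=clear B=dirty
Right (#6): loc=B A=clear B=dirty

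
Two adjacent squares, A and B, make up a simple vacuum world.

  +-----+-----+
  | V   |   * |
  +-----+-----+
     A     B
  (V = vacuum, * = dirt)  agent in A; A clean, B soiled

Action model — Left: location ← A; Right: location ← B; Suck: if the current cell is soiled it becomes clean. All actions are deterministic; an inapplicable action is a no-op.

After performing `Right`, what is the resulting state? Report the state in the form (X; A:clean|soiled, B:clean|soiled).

start: (A; A:clean, B:soiled)
step 1/1 (Right): (B; A:clean, B:soiled)

(B; A:clean, B:soiled)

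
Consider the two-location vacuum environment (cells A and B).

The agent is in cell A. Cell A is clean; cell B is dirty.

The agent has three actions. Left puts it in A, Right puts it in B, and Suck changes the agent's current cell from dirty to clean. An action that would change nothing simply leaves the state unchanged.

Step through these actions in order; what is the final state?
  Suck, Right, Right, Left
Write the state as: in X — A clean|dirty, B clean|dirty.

Suck (#1): in A — A clean, B dirty
Right (#2): in B — A clean, B dirty
Right (#3): in B — A clean, B dirty
Left (#4): in A — A clean, B dirty

in A — A clean, B dirty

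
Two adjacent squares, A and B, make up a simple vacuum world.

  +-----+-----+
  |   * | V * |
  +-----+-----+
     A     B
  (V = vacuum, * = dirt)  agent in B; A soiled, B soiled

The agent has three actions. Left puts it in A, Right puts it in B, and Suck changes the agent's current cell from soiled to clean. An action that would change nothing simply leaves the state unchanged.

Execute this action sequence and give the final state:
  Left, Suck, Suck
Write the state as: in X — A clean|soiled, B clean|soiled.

1. Left → in A — A soiled, B soiled
2. Suck → in A — A clean, B soiled
3. Suck → in A — A clean, B soiled

in A — A clean, B soiled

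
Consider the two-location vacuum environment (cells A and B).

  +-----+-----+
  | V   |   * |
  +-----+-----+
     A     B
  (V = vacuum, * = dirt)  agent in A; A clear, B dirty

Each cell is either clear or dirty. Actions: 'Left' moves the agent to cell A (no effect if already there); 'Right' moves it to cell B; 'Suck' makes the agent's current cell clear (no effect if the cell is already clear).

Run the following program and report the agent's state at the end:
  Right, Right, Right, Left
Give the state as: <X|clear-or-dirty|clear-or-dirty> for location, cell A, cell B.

[1] after Right: <B|clear|dirty>
[2] after Right: <B|clear|dirty>
[3] after Right: <B|clear|dirty>
[4] after Left: <A|clear|dirty>

<A|clear|dirty>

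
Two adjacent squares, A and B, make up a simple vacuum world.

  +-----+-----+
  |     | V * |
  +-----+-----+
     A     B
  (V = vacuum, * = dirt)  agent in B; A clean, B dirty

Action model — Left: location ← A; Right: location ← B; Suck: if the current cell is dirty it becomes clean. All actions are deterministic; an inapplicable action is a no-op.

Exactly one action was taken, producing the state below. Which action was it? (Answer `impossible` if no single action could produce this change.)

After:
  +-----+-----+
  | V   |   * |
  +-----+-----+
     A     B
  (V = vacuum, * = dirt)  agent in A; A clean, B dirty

Left

try  Left: (A; A:clean, B:dirty)  ← match
try Right: (B; A:clean, B:dirty)
try  Suck: (B; A:clean, B:clean)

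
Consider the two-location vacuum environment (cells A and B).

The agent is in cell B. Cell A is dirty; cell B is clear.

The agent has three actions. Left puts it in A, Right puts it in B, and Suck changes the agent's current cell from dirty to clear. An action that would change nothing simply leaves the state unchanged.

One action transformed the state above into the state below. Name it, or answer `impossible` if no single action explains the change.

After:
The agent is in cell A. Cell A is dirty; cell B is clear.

try  Left: loc=A A=dirty B=clear  ← match
try Right: loc=B A=dirty B=clear
try  Suck: loc=B A=dirty B=clear

Left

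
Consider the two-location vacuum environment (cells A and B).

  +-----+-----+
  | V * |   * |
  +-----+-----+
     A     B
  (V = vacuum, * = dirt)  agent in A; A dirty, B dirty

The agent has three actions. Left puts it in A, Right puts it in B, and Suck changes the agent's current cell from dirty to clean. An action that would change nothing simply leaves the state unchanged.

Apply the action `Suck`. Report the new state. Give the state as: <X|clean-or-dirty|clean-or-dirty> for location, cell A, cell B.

start: <A|dirty|dirty>
[1] after Suck: <A|clean|dirty>

<A|clean|dirty>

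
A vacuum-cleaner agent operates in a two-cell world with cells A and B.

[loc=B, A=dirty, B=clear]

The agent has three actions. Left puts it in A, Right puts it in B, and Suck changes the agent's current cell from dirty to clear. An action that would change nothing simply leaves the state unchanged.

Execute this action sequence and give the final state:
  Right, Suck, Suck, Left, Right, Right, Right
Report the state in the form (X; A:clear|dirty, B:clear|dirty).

(B; A:dirty, B:clear)

Right (#1): (B; A:dirty, B:clear)
Suck (#2): (B; A:dirty, B:clear)
Suck (#3): (B; A:dirty, B:clear)
Left (#4): (A; A:dirty, B:clear)
Right (#5): (B; A:dirty, B:clear)
Right (#6): (B; A:dirty, B:clear)
Right (#7): (B; A:dirty, B:clear)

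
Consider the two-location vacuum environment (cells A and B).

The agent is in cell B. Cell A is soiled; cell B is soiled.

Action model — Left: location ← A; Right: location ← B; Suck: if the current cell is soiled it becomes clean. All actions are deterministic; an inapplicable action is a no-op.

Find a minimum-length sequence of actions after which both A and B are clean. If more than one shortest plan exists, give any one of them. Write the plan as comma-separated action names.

Suck, Left, Suck

step 1/3 (Suck): loc=B A=soiled B=clean
step 2/3 (Left): loc=A A=soiled B=clean
step 3/3 (Suck): loc=A A=clean B=clean
min 3: Suck B + move + Suck A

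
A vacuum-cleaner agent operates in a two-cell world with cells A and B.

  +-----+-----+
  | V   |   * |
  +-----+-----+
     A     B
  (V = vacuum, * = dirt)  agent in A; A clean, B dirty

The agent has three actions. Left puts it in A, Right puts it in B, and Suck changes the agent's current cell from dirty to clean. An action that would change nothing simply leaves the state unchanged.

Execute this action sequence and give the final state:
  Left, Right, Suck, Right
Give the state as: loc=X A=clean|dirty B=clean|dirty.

t=1 Left ⇒ loc=A A=clean B=dirty
t=2 Right ⇒ loc=B A=clean B=dirty
t=3 Suck ⇒ loc=B A=clean B=clean
t=4 Right ⇒ loc=B A=clean B=clean

loc=B A=clean B=clean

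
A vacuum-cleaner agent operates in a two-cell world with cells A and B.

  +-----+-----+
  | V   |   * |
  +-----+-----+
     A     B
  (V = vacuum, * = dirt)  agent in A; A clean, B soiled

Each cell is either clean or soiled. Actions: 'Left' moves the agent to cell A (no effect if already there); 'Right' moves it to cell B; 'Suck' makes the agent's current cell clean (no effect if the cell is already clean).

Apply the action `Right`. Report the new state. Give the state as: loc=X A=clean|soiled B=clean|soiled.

loc=B A=clean B=soiled

start: loc=A A=clean B=soiled
1. Right → loc=B A=clean B=soiled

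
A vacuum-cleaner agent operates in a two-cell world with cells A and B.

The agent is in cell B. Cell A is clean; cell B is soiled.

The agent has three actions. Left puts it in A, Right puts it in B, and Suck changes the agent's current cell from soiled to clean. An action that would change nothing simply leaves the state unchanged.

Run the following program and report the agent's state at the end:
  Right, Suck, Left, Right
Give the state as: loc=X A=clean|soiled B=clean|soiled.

loc=B A=clean B=clean

[1] after Right: loc=B A=clean B=soiled
[2] after Suck: loc=B A=clean B=clean
[3] after Left: loc=A A=clean B=clean
[4] after Right: loc=B A=clean B=clean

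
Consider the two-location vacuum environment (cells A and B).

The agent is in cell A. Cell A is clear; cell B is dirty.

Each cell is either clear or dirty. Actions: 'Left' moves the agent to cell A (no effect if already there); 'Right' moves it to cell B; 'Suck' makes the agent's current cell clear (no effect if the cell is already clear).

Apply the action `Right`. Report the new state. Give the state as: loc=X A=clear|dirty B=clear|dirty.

start: loc=A A=clear B=dirty
t=1 Right ⇒ loc=B A=clear B=dirty

loc=B A=clear B=dirty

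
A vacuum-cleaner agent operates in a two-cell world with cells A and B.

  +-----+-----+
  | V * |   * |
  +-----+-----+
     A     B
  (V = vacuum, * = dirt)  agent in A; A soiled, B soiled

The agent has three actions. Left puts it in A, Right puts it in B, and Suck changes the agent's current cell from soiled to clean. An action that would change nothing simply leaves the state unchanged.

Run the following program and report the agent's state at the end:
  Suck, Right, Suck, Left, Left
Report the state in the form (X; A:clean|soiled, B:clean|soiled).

1) do Suck; now (A; A:clean, B:soiled)
2) do Right; now (B; A:clean, B:soiled)
3) do Suck; now (B; A:clean, B:clean)
4) do Left; now (A; A:clean, B:clean)
5) do Left; now (A; A:clean, B:clean)

(A; A:clean, B:clean)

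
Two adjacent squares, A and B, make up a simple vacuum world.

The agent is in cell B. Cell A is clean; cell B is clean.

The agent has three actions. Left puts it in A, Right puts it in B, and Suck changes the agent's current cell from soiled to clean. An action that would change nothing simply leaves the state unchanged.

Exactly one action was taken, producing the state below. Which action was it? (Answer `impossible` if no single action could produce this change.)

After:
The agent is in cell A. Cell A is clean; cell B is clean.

Left

try  Left: loc=A A=clean B=clean  ← match
try Right: loc=B A=clean B=clean
try  Suck: loc=B A=clean B=clean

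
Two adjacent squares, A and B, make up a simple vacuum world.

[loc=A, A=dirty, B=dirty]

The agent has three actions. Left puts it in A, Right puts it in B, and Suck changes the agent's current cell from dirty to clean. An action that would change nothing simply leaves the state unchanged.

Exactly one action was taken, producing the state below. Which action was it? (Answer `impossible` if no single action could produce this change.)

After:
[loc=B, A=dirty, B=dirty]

Right

try  Left: <A|dirty|dirty>
try Right: <B|dirty|dirty>  ← match
try  Suck: <A|clean|dirty>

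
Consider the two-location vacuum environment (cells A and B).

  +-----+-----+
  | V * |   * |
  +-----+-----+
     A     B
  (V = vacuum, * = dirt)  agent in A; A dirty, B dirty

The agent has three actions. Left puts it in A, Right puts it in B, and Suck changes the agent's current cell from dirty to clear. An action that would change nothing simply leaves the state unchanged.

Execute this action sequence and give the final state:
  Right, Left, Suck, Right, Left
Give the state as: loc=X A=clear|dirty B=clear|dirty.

loc=A A=clear B=dirty

1) do Right; now loc=B A=dirty B=dirty
2) do Left; now loc=A A=dirty B=dirty
3) do Suck; now loc=A A=clear B=dirty
4) do Right; now loc=B A=clear B=dirty
5) do Left; now loc=A A=clear B=dirty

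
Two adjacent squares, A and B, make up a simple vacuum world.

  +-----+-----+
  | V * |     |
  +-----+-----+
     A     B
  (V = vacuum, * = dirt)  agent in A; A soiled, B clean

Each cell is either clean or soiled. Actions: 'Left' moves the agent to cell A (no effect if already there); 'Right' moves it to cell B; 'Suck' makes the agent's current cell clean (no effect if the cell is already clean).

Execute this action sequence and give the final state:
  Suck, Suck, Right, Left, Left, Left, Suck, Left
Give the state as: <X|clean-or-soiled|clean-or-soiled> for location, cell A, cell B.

<A|clean|clean>

1) do Suck; now <A|clean|clean>
2) do Suck; now <A|clean|clean>
3) do Right; now <B|clean|clean>
4) do Left; now <A|clean|clean>
5) do Left; now <A|clean|clean>
6) do Left; now <A|clean|clean>
7) do Suck; now <A|clean|clean>
8) do Left; now <A|clean|clean>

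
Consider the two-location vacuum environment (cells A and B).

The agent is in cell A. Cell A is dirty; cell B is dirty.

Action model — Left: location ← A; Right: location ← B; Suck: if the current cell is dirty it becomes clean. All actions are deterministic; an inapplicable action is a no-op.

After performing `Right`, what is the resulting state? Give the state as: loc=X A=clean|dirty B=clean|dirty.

loc=B A=dirty B=dirty

start: loc=A A=dirty B=dirty
t=1 Right ⇒ loc=B A=dirty B=dirty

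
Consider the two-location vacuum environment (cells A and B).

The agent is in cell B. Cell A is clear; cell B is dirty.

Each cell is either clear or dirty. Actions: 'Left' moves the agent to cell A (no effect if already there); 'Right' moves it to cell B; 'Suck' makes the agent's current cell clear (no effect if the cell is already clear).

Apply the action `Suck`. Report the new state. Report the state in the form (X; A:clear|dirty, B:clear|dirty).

(B; A:clear, B:clear)

start: (B; A:clear, B:dirty)
[1] after Suck: (B; A:clear, B:clear)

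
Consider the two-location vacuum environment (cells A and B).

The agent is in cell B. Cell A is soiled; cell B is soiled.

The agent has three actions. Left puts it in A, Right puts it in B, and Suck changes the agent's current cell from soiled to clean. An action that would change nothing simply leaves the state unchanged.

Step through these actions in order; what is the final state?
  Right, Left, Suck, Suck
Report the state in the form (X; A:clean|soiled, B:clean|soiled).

step 1/4 (Right): (B; A:soiled, B:soiled)
step 2/4 (Left): (A; A:soiled, B:soiled)
step 3/4 (Suck): (A; A:clean, B:soiled)
step 4/4 (Suck): (A; A:clean, B:soiled)

(A; A:clean, B:soiled)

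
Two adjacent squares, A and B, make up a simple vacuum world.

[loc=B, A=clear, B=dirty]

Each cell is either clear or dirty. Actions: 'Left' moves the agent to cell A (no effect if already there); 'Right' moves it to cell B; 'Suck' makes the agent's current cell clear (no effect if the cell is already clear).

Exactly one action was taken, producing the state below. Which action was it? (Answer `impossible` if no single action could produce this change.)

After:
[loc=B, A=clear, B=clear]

Suck

try  Left: in A — A clear, B dirty
try Right: in B — A clear, B dirty
try  Suck: in B — A clear, B clear  ← match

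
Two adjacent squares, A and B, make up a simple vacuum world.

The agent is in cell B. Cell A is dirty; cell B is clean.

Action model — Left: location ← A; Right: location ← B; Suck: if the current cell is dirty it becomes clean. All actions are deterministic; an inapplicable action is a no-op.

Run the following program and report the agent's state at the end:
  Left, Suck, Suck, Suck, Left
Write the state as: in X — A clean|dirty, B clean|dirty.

[1] after Left: in A — A dirty, B clean
[2] after Suck: in A — A clean, B clean
[3] after Suck: in A — A clean, B clean
[4] after Suck: in A — A clean, B clean
[5] after Left: in A — A clean, B clean

in A — A clean, B clean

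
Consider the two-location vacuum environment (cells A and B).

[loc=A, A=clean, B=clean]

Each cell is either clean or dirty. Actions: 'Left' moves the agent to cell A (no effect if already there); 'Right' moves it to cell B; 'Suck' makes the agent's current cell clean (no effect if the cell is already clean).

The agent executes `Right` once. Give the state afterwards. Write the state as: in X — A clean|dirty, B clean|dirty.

start: in A — A clean, B clean
1. Right → in B — A clean, B clean

in B — A clean, B clean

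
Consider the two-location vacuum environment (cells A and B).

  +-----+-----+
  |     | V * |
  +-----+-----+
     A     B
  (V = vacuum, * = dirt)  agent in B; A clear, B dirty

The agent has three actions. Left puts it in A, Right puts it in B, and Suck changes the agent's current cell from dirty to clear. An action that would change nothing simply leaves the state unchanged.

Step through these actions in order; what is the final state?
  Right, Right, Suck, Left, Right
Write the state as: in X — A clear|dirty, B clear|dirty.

in B — A clear, B clear

[1] after Right: in B — A clear, B dirty
[2] after Right: in B — A clear, B dirty
[3] after Suck: in B — A clear, B clear
[4] after Left: in A — A clear, B clear
[5] after Right: in B — A clear, B clear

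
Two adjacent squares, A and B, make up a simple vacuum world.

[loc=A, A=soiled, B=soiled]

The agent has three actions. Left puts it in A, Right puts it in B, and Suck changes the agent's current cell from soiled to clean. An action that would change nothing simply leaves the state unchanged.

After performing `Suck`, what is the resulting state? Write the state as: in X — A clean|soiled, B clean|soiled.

in A — A clean, B soiled

start: in A — A soiled, B soiled
t=1 Suck ⇒ in A — A clean, B soiled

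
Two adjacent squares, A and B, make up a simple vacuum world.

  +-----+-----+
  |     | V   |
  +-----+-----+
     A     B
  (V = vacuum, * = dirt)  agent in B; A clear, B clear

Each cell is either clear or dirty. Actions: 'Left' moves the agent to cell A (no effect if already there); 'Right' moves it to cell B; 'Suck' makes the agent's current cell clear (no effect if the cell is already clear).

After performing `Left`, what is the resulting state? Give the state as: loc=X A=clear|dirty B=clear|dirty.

loc=A A=clear B=clear

start: loc=B A=clear B=clear
1. Left → loc=A A=clear B=clear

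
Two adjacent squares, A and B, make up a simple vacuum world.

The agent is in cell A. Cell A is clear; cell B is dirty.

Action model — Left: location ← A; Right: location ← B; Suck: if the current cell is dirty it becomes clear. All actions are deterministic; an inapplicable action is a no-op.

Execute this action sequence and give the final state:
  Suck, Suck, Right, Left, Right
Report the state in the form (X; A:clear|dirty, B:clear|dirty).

(B; A:clear, B:dirty)

[1] after Suck: (A; A:clear, B:dirty)
[2] after Suck: (A; A:clear, B:dirty)
[3] after Right: (B; A:clear, B:dirty)
[4] after Left: (A; A:clear, B:dirty)
[5] after Right: (B; A:clear, B:dirty)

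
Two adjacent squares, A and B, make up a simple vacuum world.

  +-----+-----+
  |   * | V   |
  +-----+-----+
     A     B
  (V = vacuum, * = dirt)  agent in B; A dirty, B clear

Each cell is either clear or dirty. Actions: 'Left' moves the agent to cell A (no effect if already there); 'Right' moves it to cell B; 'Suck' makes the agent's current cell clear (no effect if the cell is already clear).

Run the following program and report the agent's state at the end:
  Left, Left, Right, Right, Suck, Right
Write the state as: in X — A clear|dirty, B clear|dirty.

in B — A dirty, B clear

step 1/6 (Left): in A — A dirty, B clear
step 2/6 (Left): in A — A dirty, B clear
step 3/6 (Right): in B — A dirty, B clear
step 4/6 (Right): in B — A dirty, B clear
step 5/6 (Suck): in B — A dirty, B clear
step 6/6 (Right): in B — A dirty, B clear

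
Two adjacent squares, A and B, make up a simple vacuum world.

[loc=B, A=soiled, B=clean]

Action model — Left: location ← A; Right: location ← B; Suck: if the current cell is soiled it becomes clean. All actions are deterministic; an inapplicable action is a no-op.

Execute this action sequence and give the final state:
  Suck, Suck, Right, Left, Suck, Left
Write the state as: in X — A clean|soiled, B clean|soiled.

in A — A clean, B clean

1) do Suck; now in B — A soiled, B clean
2) do Suck; now in B — A soiled, B clean
3) do Right; now in B — A soiled, B clean
4) do Left; now in A — A soiled, B clean
5) do Suck; now in A — A clean, B clean
6) do Left; now in A — A clean, B clean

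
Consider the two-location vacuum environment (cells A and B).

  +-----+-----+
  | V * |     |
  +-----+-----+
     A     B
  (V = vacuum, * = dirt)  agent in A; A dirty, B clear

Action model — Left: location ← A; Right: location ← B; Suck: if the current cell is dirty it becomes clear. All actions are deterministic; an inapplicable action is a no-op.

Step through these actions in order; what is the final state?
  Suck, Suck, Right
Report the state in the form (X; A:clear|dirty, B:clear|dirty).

(B; A:clear, B:clear)

[1] after Suck: (A; A:clear, B:clear)
[2] after Suck: (A; A:clear, B:clear)
[3] after Right: (B; A:clear, B:clear)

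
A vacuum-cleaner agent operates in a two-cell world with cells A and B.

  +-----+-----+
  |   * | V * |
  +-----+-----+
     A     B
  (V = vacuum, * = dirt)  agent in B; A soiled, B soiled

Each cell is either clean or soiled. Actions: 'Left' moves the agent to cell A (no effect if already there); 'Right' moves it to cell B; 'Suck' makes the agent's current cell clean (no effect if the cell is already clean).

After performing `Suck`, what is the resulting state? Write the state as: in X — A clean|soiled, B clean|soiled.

in B — A soiled, B clean

start: in B — A soiled, B soiled
[1] after Suck: in B — A soiled, B clean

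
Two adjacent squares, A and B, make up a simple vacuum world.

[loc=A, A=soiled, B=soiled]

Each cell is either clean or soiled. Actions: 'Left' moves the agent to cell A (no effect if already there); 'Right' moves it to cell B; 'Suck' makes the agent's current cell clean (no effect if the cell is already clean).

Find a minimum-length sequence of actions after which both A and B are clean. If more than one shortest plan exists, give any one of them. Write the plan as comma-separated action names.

Suck, Right, Suck

[1] after Suck: <A|clean|soiled>
[2] after Right: <B|clean|soiled>
[3] after Suck: <B|clean|clean>
min 3: Suck A + move + Suck B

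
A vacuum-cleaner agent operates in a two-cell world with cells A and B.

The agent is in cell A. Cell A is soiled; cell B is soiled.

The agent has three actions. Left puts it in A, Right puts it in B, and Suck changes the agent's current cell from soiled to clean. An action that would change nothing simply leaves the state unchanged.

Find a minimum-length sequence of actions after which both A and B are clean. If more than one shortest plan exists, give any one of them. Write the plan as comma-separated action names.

Suck, Right, Suck

step 1/3 (Suck): loc=A A=clean B=soiled
step 2/3 (Right): loc=B A=clean B=soiled
step 3/3 (Suck): loc=B A=clean B=clean
min 3: Suck A + move + Suck B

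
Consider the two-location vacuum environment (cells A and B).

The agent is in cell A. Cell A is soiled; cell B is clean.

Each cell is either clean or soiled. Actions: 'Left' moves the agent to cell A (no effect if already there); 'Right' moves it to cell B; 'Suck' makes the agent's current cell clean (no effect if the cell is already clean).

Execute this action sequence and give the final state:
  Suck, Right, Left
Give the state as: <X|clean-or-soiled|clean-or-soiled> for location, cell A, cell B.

Suck (#1): <A|clean|clean>
Right (#2): <B|clean|clean>
Left (#3): <A|clean|clean>

<A|clean|clean>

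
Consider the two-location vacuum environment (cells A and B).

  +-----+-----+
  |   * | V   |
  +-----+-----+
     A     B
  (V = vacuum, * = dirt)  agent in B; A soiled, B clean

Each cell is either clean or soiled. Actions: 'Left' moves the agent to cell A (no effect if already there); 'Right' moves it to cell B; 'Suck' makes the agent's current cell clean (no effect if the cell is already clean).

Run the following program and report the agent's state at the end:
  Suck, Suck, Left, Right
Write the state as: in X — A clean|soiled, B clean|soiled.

Suck (#1): in B — A soiled, B clean
Suck (#2): in B — A soiled, B clean
Left (#3): in A — A soiled, B clean
Right (#4): in B — A soiled, B clean

in B — A soiled, B clean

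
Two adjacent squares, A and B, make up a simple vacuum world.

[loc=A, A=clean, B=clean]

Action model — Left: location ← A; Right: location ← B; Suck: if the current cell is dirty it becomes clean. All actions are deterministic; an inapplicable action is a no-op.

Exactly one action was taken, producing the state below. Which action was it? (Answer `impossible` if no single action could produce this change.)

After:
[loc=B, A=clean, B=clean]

Right

try  Left: <A|clean|clean>
try Right: <B|clean|clean>  ← match
try  Suck: <A|clean|clean>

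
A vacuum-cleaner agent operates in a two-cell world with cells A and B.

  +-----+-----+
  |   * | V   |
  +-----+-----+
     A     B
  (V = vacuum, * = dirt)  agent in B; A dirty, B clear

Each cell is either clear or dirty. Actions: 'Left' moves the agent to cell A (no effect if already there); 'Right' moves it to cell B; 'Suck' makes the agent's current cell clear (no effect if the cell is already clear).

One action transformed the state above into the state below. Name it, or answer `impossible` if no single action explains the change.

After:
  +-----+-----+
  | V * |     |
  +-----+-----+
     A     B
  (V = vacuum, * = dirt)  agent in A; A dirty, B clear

try  Left: <A|dirty|clear>  ← match
try Right: <B|dirty|clear>
try  Suck: <B|dirty|clear>

Left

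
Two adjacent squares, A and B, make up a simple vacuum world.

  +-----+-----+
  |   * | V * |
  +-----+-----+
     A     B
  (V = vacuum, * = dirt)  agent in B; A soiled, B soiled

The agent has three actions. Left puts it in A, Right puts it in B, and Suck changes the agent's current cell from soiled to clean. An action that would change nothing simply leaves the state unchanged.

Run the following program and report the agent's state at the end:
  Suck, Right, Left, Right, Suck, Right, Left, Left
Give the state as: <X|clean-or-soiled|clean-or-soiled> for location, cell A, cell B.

1. Suck → <B|soiled|clean>
2. Right → <B|soiled|clean>
3. Left → <A|soiled|clean>
4. Right → <B|soiled|clean>
5. Suck → <B|soiled|clean>
6. Right → <B|soiled|clean>
7. Left → <A|soiled|clean>
8. Left → <A|soiled|clean>

<A|soiled|clean>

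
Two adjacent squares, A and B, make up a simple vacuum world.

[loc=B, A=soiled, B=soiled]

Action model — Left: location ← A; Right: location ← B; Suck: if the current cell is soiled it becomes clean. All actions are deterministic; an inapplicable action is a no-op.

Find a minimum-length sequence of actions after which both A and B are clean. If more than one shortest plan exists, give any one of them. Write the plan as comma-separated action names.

Suck, Left, Suck

t=1 Suck ⇒ <B|soiled|clean>
t=2 Left ⇒ <A|soiled|clean>
t=3 Suck ⇒ <A|clean|clean>
min 3: Suck B + move + Suck A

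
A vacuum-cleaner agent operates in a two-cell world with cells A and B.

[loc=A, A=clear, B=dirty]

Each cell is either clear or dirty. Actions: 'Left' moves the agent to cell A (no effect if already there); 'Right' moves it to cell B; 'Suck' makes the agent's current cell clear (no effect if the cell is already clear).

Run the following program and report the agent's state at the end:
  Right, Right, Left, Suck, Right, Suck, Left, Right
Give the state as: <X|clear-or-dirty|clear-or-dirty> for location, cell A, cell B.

t=1 Right ⇒ <B|clear|dirty>
t=2 Right ⇒ <B|clear|dirty>
t=3 Left ⇒ <A|clear|dirty>
t=4 Suck ⇒ <A|clear|dirty>
t=5 Right ⇒ <B|clear|dirty>
t=6 Suck ⇒ <B|clear|clear>
t=7 Left ⇒ <A|clear|clear>
t=8 Right ⇒ <B|clear|clear>

<B|clear|clear>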